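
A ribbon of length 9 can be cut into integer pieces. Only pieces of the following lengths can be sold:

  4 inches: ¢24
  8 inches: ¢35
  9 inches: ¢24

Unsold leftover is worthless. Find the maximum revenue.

48

Consider every possible first cut. r[k] is the best of p[i]+r[k−i] over all sellable i≤k.
r[1] = 0
r[2] = 0
r[3] = 0
r[4] = 24
r[5] = 24
r[6] = 24
r[7] = 24
r[8] = max(24+24, 35+0) = 48
r[9] = max(24+24, 35+0, 24+0) = 48
One optimal cutting: pieces 4 + 4 with 1 inch of scrap → ¢48.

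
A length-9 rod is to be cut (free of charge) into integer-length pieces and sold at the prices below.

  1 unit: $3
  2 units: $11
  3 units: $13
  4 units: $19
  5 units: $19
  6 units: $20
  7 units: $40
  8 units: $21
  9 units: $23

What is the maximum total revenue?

51

Build v[k] bottom-up: v[k] = max over allowed piece i of (p[i] + v[k−i]).
v[1] = 3
v[2] = max(3+3, 11+0) = 11
v[3] = max(3+11, 11+3, 13+0) = 14
v[4] = max(3+14, 11+11, 13+3, 19+0) = 22
v[5] = max(3+22, 11+14, 13+11, 19+3, 19+0) = 25
v[6] = max(3+25, 11+22, 13+14, 19+11, 19+3, 20+0) = 33
v[7] = max(3+33, 11+25, 13+22, …, 20+3, 40+0) = 40
v[8] = max(3+40, 11+33, 13+25, …, 40+3, 21+0) = 44
v[9] = max(3+44, 11+40, 13+33, …, 21+3, 23+0) = 51
One optimal cutting: 7 + 2 → $40 + $11 = $51.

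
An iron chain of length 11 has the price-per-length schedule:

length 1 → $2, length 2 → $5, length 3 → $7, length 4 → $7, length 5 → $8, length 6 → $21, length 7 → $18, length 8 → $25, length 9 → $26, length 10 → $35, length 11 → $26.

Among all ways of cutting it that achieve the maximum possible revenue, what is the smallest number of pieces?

2

Consider every possible first cut. r[k] is the best of p[i]+r[k−i] over all sellable i≤k.
r[1] = 2
r[2] = max(2+2, 5+0) = 5
r[3] = max(2+5, 5+2, 7+0) = 7
r[4] = max(2+7, 5+5, 7+2, 7+0) = 10
r[5] = max(2+10, 5+7, 7+5, 7+2, 8+0) = 12
r[6] = max(2+12, 5+10, 7+7, 7+5, 8+2, 21+0) = 21
r[7] = max(2+21, 5+12, 7+10, …, 21+2, 18+0) = 23
r[8] = max(2+23, 5+21, 7+12, …, 18+2, 25+0) = 26
r[9] = max(2+26, 5+23, 7+21, …, 25+2, 26+0) = 28
r[10] = max(2+28, 5+26, 7+23, …, 26+2, 35+0) = 35
r[11] = max(2+35, 5+28, 7+26, …, 35+2, 26+0) = 37
Maximum revenue is $37.
Now minimize piece count subject to staying optimal: for each k, pieces[k] = 1 + min over i with p[i]+r[k−i]=r[k] of pieces[k−i].
pieces[8] = 2
pieces[9] = 2
pieces[10] = 1
pieces[11] = 2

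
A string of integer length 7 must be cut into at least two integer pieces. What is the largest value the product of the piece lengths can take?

Let P[k] be the best product for length k (with at least one cut). For each first piece i, the rest contributes max(k−i, P[k−i]).
P[2] = 1*max(1,0) = 1*1 = 1
P[3] = 1*max(2,1) = 1*2 = 2
P[4] = 2*max(2,1) = 2*2 = 4
P[5] = 2*max(3,2) = 2*3 = 6
P[6] = 3*max(3,2) = 3*3 = 9
P[7] = 2*max(5,6) = 2*6 = 12
One optimal split: 3 + 2 + 2; product 3*2*2 = 12.

12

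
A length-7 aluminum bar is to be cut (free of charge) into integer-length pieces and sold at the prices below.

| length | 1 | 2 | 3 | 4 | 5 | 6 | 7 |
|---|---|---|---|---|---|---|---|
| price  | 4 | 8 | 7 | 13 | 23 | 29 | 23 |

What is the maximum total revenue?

33

Consider every possible first cut. R[k] is the best of p[i]+R[k−i] over all sellable i≤k.
R[1] = 4
R[2] = max(4+4, 8+0) = 8
R[3] = max(4+8, 8+4, 7+0) = 12
R[4] = max(4+12, 8+8, 7+4, 13+0) = 16
R[5] = max(4+16, 8+12, 7+8, 13+4, 23+0) = 23
R[6] = max(4+23, 8+16, 7+12, 13+8, 23+4, 29+0) = 29
R[7] = max(4+29, 8+23, 7+16, …, 29+4, 23+0) = 33
One optimal cutting: 6 + 1 → $29 + $4 = $33.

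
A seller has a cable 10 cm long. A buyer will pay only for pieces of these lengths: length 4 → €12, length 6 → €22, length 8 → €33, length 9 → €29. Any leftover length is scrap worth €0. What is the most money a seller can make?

34

Let r[k] be the best obtainable value from length k. For each k, try every first piece i and keep the best of price[i] + r[k−i].
r[1] = 0
r[2] = 0
r[3] = 0
r[4] = 12
r[5] = 12
r[6] = max(12+0, 22+0) = 22
r[7] = max(12+0, 22+0) = 22
r[8] = max(12+12, 22+0, 33+0) = 33
r[9] = max(12+12, 22+0, 33+0, 29+0) = 33
r[10] = max(12+22, 22+12, 33+0, 29+0) = 34
One optimal cutting: 6 + 4 → €34.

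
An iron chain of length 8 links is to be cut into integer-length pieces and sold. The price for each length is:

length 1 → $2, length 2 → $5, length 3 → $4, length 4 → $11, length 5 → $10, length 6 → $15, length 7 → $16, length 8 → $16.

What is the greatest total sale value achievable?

22

Let v[k] be the best obtainable value from length k. For each k, try every first piece i and keep the best of price[i] + v[k−i].
v[1] = 2
v[2] = 5
v[3] = 7  (first piece 1, then v[2]=5)
v[4] = 11
v[5] = 13  (first piece 1, then v[4]=11)
v[6] = 16  (first piece 2, then v[4]=11)
v[7] = 18  (first piece 1, then v[6]=16)
v[8] = 22  (first piece 4, then v[4]=11)
One optimal cutting: 4 + 4 → $11 + $11 = $22.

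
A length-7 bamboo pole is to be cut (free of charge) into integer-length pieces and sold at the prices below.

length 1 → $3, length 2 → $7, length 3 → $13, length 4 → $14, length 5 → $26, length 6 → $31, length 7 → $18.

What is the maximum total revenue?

Build best[k] bottom-up: best[k] = max over allowed piece i of (p[i] + best[k−i]).
best[1] = 3
best[2] = max(3+3, 7+0) = 7
best[3] = max(3+7, 7+3, 13+0) = 13
best[4] = max(3+13, 7+7, 13+3, 14+0) = 16
best[5] = max(3+16, 7+13, 13+7, 14+3, 26+0) = 26
best[6] = max(3+26, 7+16, 13+13, 14+7, 26+3, 31+0) = 31
best[7] = max(3+31, 7+26, 13+16, …, 31+3, 18+0) = 34
One optimal cutting: 6 + 1 → $31 + $3 = $34.

34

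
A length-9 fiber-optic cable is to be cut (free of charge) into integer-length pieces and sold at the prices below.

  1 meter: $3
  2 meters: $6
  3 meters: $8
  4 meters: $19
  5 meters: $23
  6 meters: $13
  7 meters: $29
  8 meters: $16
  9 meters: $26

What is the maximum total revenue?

42

Build r[k] bottom-up: r[k] = max over allowed piece i of (p[i] + r[k−i]).
r[1] = 3
r[2] = 6  (first piece 1, then r[1]=3)
r[3] = 9  (first piece 1, then r[2]=6)
r[4] = 19
r[5] = 23
r[6] = 26  (first piece 1, then r[5]=23)
r[7] = 29  (first piece 1, then r[6]=26)
r[8] = 38  (first piece 4, then r[4]=19)
r[9] = 42  (first piece 4, then r[5]=23)
One optimal cutting: 5 + 4 → $23 + $19 = $42.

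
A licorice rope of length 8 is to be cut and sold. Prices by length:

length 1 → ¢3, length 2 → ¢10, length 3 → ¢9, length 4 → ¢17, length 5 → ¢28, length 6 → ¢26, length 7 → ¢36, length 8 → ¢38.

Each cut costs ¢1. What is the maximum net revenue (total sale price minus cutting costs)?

39

Consider every possible first cut. net[k] is the best of p[i]+net[k−i] over all sellable i≤k, charging 1 whenever i<k.
net[1] = 3
net[2] = max(3+3-1, 10+0) = 10
net[3] = max(3+10-1, 10+3-1, 9+0) = 12
net[4] = max(3+12-1, 10+10-1, 9+3-1, 17+0) = 19
net[5] = max(3+19-1, 10+12-1, 9+10-1, 17+3-1, 28+0) = 28
net[6] = max(3+28-1, 10+19-1, 9+12-1, 17+10-1, 28+3-1, 26+0) = 30
net[7] = max(3+30-1, 10+28-1, 9+19-1, …, 26+3-1, 36+0) = 37
net[8] = max(3+37-1, 10+30-1, 9+28-1, …, 36+3-1, 38+0) = 39
One optimal plan: pieces 5 + 2 + 1 (2 cuts) → ¢41 − ¢2 = ¢39.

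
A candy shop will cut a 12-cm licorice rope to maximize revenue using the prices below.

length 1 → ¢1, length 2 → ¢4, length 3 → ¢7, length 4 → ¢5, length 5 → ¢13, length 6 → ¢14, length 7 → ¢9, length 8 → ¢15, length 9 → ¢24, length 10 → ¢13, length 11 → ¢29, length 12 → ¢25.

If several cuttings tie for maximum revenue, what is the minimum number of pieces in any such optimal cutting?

Build r[k] bottom-up: r[k] = max over allowed piece i of (p[i] + r[k−i]).
r[1] = 1
r[2] = max(1+1, 4+0) = 4
r[3] = max(1+4, 4+1, 7+0) = 7
r[4] = max(1+7, 4+4, 7+1, 5+0) = 8
r[5] = max(1+8, 4+7, 7+4, 5+1, 13+0) = 13
r[6] = max(1+13, 4+8, 7+7, 5+4, 13+1, 14+0) = 14
r[7] = max(1+14, 4+13, 7+8, …, 14+1, 9+0) = 17
r[8] = max(1+17, 4+14, 7+13, …, 9+1, 15+0) = 20
r[9] = max(1+20, 4+17, 7+14, …, 15+1, 24+0) = 24
r[10] = max(1+24, 4+20, 7+17, …, 24+1, 13+0) = 26
r[11] = max(1+26, 4+24, 7+20, …, 13+1, 29+0) = 29
r[12] = max(1+29, 4+26, 7+24, …, 29+1, 25+0) = 31
Maximum revenue is ¢31.
Now minimize piece count subject to staying optimal: for each k, pieces[k] = 1 + min over i with p[i]+r[k−i]=r[k] of pieces[k−i].
pieces[9] = 1
pieces[10] = 2
pieces[11] = 1
pieces[12] = 2

2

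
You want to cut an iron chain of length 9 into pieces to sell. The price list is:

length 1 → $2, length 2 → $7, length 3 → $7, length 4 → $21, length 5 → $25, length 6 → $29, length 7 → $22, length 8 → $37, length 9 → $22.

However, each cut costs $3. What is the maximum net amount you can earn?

43

Consider every possible first cut. r[k] is the best of p[i]+r[k−i] over all sellable i≤k, charging 3 whenever i<k.
r[1] = 2
r[2] = max(2+2-3, 7+0) = 7
r[3] = max(2+7-3, 7+2-3, 7+0) = 7
r[4] = max(2+7-3, 7+7-3, 7+2-3, 21+0) = 21
r[5] = max(2+21-3, 7+7-3, 7+7-3, 21+2-3, 25+0) = 25
r[6] = max(2+25-3, 7+21-3, 7+7-3, 21+7-3, 25+2-3, 29+0) = 29
r[7] = max(2+29-3, 7+25-3, 7+21-3, …, 29+2-3, 22+0) = 29
r[8] = max(2+29-3, 7+29-3, 7+25-3, …, 22+2-3, 37+0) = 39
r[9] = max(2+39-3, 7+29-3, 7+29-3, …, 37+2-3, 22+0) = 43
One optimal plan: pieces 5 + 4 (1 cut) → $46 − $3 = $43.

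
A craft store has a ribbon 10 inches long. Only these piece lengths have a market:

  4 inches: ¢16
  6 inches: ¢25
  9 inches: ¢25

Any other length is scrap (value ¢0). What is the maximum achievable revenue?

41

Let r[k] be the best obtainable value from length k. For each k, try every first piece i and keep the best of price[i] + r[k−i].
r[1] = 0
r[2] = 0
r[3] = 0
r[4] = 16
r[5] = 16
r[6] = 25
r[7] = 25
r[8] = 32  (first piece 4, then r[4]=16)
r[9] = 32
r[10] = 41  (first piece 4, then r[6]=25)
One optimal cutting: 6 + 4 → ¢41.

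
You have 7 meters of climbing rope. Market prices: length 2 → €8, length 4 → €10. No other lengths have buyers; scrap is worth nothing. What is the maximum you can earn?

Consider every possible first cut. r[k] is the best of p[i]+r[k−i] over all sellable i≤k.
r[1] = 0
r[2] = 8
r[3] = 8
r[4] = max(8+8, 10+0) = 16
r[5] = max(8+8, 10+0) = 16
r[6] = max(8+16, 10+8) = 24
r[7] = max(8+16, 10+8) = 24
One optimal cutting: pieces 2 + 2 + 2 with 1 meter of scrap → €24.

24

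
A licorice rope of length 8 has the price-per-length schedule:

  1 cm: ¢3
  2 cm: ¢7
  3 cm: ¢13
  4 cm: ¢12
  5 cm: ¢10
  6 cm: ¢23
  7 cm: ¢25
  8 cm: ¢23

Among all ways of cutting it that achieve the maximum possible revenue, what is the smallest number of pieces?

Let r[k] be the best obtainable value from length k. For each k, try every first piece i and keep the best of price[i] + r[k−i].
r[1] = 3
r[2] = max(3+3, 7+0) = 7
r[3] = max(3+7, 7+3, 13+0) = 13
r[4] = max(3+13, 7+7, 13+3, 12+0) = 16
r[5] = max(3+16, 7+13, 13+7, 12+3, 10+0) = 20
r[6] = max(3+20, 7+16, 13+13, 12+7, 10+3, 23+0) = 26
r[7] = max(3+26, 7+20, 13+16, …, 23+3, 25+0) = 29
r[8] = max(3+29, 7+26, 13+20, …, 25+3, 23+0) = 33
Maximum revenue is ¢33.
Now minimize piece count subject to staying optimal: for each k, pieces[k] = 1 + min over i with p[i]+r[k−i]=r[k] of pieces[k−i].
pieces[5] = 2
pieces[6] = 2
pieces[7] = 3
pieces[8] = 3

3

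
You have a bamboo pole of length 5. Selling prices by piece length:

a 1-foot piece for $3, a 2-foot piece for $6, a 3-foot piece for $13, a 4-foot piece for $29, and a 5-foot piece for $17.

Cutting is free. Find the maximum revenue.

32

Consider every possible first cut. v[k] is the best of p[i]+v[k−i] over all sellable i≤k.
v[1] = 3
v[2] = 6  (first piece 1, then v[1]=3)
v[3] = 13
v[4] = 29
v[5] = 32  (first piece 1, then v[4]=29)
One optimal cutting: 4 + 1 → $29 + $3 = $32.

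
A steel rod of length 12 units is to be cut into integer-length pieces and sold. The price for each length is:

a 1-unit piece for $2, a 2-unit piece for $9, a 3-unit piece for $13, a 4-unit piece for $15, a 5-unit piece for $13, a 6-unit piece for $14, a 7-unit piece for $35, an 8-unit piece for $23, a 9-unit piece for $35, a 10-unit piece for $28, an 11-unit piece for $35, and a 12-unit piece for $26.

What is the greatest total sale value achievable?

57

Build best[k] bottom-up: best[k] = max over allowed piece i of (p[i] + best[k−i]).
best[1] = 2
best[2] = 9
best[3] = 13
best[4] = 18  (first piece 2, then best[2]=9)
best[5] = 22  (first piece 2, then best[3]=13)
best[6] = 27  (first piece 2, then best[4]=18)
best[7] = 35
best[8] = 37  (first piece 1, then best[7]=35)
best[9] = 44  (first piece 2, then best[7]=35)
best[10] = 48  (first piece 3, then best[7]=35)
best[11] = 53  (first piece 2, then best[9]=44)
best[12] = 57  (first piece 2, then best[10]=48)
One optimal cutting: 7 + 3 + 2 → $35 + $13 + $9 = $57.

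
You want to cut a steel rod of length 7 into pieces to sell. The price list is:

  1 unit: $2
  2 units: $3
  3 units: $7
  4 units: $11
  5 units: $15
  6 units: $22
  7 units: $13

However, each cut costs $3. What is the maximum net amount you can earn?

Consider every possible first cut. r[k] is the best of p[i]+r[k−i] over all sellable i≤k, charging 3 whenever i<k.
r[1] = 2
r[2] = 3
r[3] = 7
r[4] = 11
r[5] = 15
r[6] = 22
r[7] = 21  (first piece 1, then r[6]=22)
One optimal plan: pieces 6 + 1 (1 cut) → $24 − $3 = $21.

21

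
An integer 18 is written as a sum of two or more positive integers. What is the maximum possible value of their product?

Define P[k] = max over 1≤i<k of i · max(k−i, P[k−i]); the inner max lets the remainder stay uncut if that's better.
Small cases: P[2]=1, P[3]=2, P[4]=4, P[5]=6, P[6]=9, P[7]=12, P[8]=18, P[9]=27, P[10]=36, P[11]=54.
P[12] = max(1×54, 2×36, 3×27, …, 10×2, 11×1) = 81
P[13] = max(1×81, 2×54, 3×36, …, 11×2, 12×1) = 108
P[14] = max(1×108, 2×81, 3×54, …, 12×2, 13×1) = 162
P[15] = max(1×162, 2×108, 3×81, …, 13×2, 14×1) = 243
P[16] = max(1×243, 2×162, 3×108, …, 14×2, 15×1) = 324
P[17] = max(1×324, 2×243, 3×162, …, 15×2, 16×1) = 486
P[18] = max(1×486, 2×324, 3×243, …, 16×2, 17×1) = 729
One optimal split: 3 + 3 + 3 + 3 + 3 + 3; product 3×3×3×3×3×3 = 729.

729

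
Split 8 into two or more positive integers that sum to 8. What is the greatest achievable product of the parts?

18

Fill m[k] for k=2..8: at each k try every first piece i and multiply by the better of (k−i) uncut or m[k−i].
m[2] = 1*max(1,0) = 1*1 = 1
m[3] = max(1*2, 2*1) = 2
m[4] = max(1*3, 2*2, 3*1) = 4
m[5] = max(1*4, 2*3, 3*2, 4*1) = 6
m[6] = max(1*6, 2*4, 3*3, 4*2, 5*1) = 9
m[7] = max(1*9, 2*6, 3*4, 4*3, 5*2, 6*1) = 12
m[8] = max(1*12, 2*9, 3*6, …, 6*2, 7*1) = 18
One optimal split: 3 + 3 + 2; product 3*3*2 = 18.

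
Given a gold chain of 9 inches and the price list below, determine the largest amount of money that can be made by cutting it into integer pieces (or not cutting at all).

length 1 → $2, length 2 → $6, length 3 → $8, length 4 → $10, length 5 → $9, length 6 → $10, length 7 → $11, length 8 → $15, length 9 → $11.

Consider every possible first cut. r[k] is the best of p[i]+r[k−i] over all sellable i≤k.
r[1] = 2
r[2] = max(2+2, 6+0) = 6
r[3] = max(2+6, 6+2, 8+0) = 8
r[4] = max(2+8, 6+6, 8+2, 10+0) = 12
r[5] = max(2+12, 6+8, 8+6, 10+2, 9+0) = 14
r[6] = max(2+14, 6+12, 8+8, 10+6, 9+2, 10+0) = 18
r[7] = max(2+18, 6+14, 8+12, …, 10+2, 11+0) = 20
r[8] = max(2+20, 6+18, 8+14, …, 11+2, 15+0) = 24
r[9] = max(2+24, 6+20, 8+18, …, 15+2, 11+0) = 26
One optimal cutting: 2 + 2 + 2 + 2 + 1 → $6 + $6 + $6 + $6 + $2 = $26.

26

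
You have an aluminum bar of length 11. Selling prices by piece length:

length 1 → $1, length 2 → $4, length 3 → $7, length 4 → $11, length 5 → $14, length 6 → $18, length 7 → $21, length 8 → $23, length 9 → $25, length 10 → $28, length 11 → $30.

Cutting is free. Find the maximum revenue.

Let r[k] be the best obtainable value from length k. For each k, try every first piece i and keep the best of price[i] + r[k−i].
r[1] = 1
r[2] = 4
r[3] = 7
r[4] = 11
r[5] = 14
r[6] = 18
r[7] = 21
r[8] = 23
r[9] = 25  (first piece 2, then r[7]=21)
r[10] = 29  (first piece 4, then r[6]=18)
r[11] = 32  (first piece 4, then r[7]=21)
One optimal cutting: 7 + 4 → $21 + $11 = $32.

32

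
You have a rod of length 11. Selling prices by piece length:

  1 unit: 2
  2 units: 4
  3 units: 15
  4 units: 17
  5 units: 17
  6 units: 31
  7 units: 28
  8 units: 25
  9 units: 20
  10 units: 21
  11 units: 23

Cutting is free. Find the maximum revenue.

Consider every possible first cut. best[k] is the best of p[i]+best[k−i] over all sellable i≤k.
best[1] = 2
best[2] = 4  (first piece 1, then best[1]=2)
best[3] = 15
best[4] = 17  (first piece 1, then best[3]=15)
best[5] = 19  (first piece 1, then best[4]=17)
best[6] = 31
best[7] = 33  (first piece 1, then best[6]=31)
best[8] = 35  (first piece 1, then best[7]=33)
best[9] = 46  (first piece 3, then best[6]=31)
best[10] = 48  (first piece 1, then best[9]=46)
best[11] = 50  (first piece 1, then best[10]=48)
One optimal cutting: 6 + 3 + 1 + 1 → 31 + 15 + 2 + 2 = 50.

50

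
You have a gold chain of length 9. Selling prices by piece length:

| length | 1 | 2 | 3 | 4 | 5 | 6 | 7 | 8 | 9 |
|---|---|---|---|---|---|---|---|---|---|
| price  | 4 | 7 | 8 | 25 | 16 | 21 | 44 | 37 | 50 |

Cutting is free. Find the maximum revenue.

Let R[k] be the best obtainable value from length k. For each k, try every first piece i and keep the best of price[i] + R[k−i].
R[1] = 4
R[2] = 8  (first piece 1, then R[1]=4)
R[3] = 12  (first piece 1, then R[2]=8)
R[4] = 25
R[5] = 29  (first piece 1, then R[4]=25)
R[6] = 33  (first piece 1, then R[5]=29)
R[7] = 44
R[8] = 50  (first piece 4, then R[4]=25)
R[9] = 54  (first piece 1, then R[8]=50)
One optimal cutting: 4 + 4 + 1 → $25 + $25 + $4 = $54.

54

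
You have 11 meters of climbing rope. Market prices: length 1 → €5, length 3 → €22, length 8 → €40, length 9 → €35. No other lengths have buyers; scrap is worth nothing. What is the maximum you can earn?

76

Consider every possible first cut. r[k] is the best of p[i]+r[k−i] over all sellable i≤k.
r[1] = 5
r[2] = 10  (first piece 1, then r[1]=5)
r[3] = 22
r[4] = 27  (first piece 1, then r[3]=22)
r[5] = 32  (first piece 1, then r[4]=27)
r[6] = 44  (first piece 3, then r[3]=22)
r[7] = 49  (first piece 1, then r[6]=44)
r[8] = 54  (first piece 1, then r[7]=49)
r[9] = 66  (first piece 3, then r[6]=44)
r[10] = 71  (first piece 1, then r[9]=66)
r[11] = 76  (first piece 1, then r[10]=71)
One optimal cutting: 3 + 3 + 3 + 1 + 1 → €76.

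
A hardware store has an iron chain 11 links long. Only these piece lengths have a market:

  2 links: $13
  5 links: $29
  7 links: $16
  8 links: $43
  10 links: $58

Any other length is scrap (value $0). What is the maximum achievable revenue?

Build f[k] bottom-up: f[k] = max over allowed piece i of (p[i] + f[k−i]).
f[1] = 0
f[2] = 13
f[3] = 13
f[4] = 26  (first piece 2, then f[2]=13)
f[5] = 29
f[6] = 39  (first piece 2, then f[4]=26)
f[7] = 42  (first piece 2, then f[5]=29)
f[8] = 52  (first piece 2, then f[6]=39)
f[9] = 55  (first piece 2, then f[7]=42)
f[10] = 65  (first piece 2, then f[8]=52)
f[11] = 68  (first piece 2, then f[9]=55)
One optimal cutting: 5 + 2 + 2 + 2 → $68.

68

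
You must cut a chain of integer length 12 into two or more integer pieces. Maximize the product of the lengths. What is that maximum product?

81

Define P[k] = max over 1≤i<k of i · max(k−i, P[k−i]); the inner max lets the remainder stay uncut if that's better.
P[2] = 1*max(1,0) = 1*1 = 1
P[3] = 1*max(2,1) = 1*2 = 2
P[4] = 2*max(2,1) = 2*2 = 4
P[5] = 2*max(3,2) = 2*3 = 6
P[6] = 3*max(3,2) = 3*3 = 9
P[7] = 2*max(5,6) = 2*6 = 12
P[8] = 2*max(6,9) = 2*9 = 18
P[9] = 3*max(6,9) = 3*9 = 27
P[10] = 2*max(8,18) = 2*18 = 36
P[11] = 2*max(9,27) = 2*27 = 54
P[12] = 3*max(9,27) = 3*27 = 81
One optimal split: 3 + 3 + 3 + 3; product 3*3*3*3 = 81.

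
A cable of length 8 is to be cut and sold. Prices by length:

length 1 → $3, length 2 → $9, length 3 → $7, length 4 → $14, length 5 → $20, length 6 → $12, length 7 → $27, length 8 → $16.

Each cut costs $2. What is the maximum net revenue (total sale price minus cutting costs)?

30

Build v[k] bottom-up: v[k] = max over allowed piece i of (p[i] + v[k−i]) − 2 per cut.
v[1] = 3
v[2] = 9
v[3] = 10  (first piece 1, then v[2]=9)
v[4] = 16  (first piece 2, then v[2]=9)
v[5] = 20
v[6] = 23  (first piece 2, then v[4]=16)
v[7] = 27  (first piece 2, then v[5]=20)
v[8] = 30  (first piece 2, then v[6]=23)
One optimal plan: pieces 2 + 2 + 2 + 2 (3 cuts) → $36 − $6 = $30.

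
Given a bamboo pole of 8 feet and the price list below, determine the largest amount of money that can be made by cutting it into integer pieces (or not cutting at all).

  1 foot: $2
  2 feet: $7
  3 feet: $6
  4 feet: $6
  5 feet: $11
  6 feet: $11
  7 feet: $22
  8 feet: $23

Build r[k] bottom-up: r[k] = max over allowed piece i of (p[i] + r[k−i]).
r[1] = 2
r[2] = max(2+2, 7+0) = 7
r[3] = max(2+7, 7+2, 6+0) = 9
r[4] = max(2+9, 7+7, 6+2, 6+0) = 14
r[5] = max(2+14, 7+9, 6+7, 6+2, 11+0) = 16
r[6] = max(2+16, 7+14, 6+9, 6+7, 11+2, 11+0) = 21
r[7] = max(2+21, 7+16, 6+14, …, 11+2, 22+0) = 23
r[8] = max(2+23, 7+21, 6+16, …, 22+2, 23+0) = 28
One optimal cutting: 2 + 2 + 2 + 2 → $7 + $7 + $7 + $7 = $28.

28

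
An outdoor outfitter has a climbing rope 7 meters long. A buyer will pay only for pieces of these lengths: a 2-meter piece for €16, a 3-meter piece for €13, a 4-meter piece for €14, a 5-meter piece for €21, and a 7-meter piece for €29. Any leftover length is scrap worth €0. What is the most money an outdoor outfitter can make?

Consider every possible first cut. r[k] is the best of p[i]+r[k−i] over all sellable i≤k.
r[1] = 0
r[2] = 16
r[3] = max(16+0, 13+0) = 16
r[4] = max(16+16, 13+0, 14+0) = 32
r[5] = max(16+16, 13+16, 14+0, 21+0) = 32
r[6] = max(16+32, 13+16, 14+16, 21+0) = 48
r[7] = max(16+32, 13+32, 14+16, 21+16, 29+0) = 48
One optimal cutting: pieces 2 + 2 + 2 with 1 meter of scrap → €48.

48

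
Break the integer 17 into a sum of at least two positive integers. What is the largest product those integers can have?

Let m[k] be the best product for length k (with at least one cut). For each first piece i, the rest contributes max(k−i, m[k−i]).
Small cases: m[2]=1, m[3]=2, m[4]=4, m[5]=6, m[6]=9, m[7]=12, m[8]=18, m[9]=27.
m[10] = 2·max(8,18) = 2·18 = 36
m[11] = 2·max(9,27) = 2·27 = 54
m[12] = 3·max(9,27) = 3·27 = 81
m[13] = 2·max(11,54) = 2·54 = 108
m[14] = 2·max(12,81) = 2·81 = 162
m[15] = 3·max(12,81) = 3·81 = 243
m[16] = 2·max(14,162) = 2·162 = 324
m[17] = 2·max(15,243) = 2·243 = 486
One optimal split: 3 + 3 + 3 + 3 + 3 + 2; product 3·3·3·3·3·2 = 486.

486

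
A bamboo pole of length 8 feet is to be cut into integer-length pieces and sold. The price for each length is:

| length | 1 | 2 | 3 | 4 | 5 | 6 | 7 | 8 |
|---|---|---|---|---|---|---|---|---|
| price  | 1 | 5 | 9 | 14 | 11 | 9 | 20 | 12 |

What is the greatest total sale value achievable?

Let r[k] be the best obtainable value from length k. For each k, try every first piece i and keep the best of price[i] + r[k−i].
r[1] = 1
r[2] = max(1+1, 5+0) = 5
r[3] = max(1+5, 5+1, 9+0) = 9
r[4] = max(1+9, 5+5, 9+1, 14+0) = 14
r[5] = max(1+14, 5+9, 9+5, 14+1, 11+0) = 15
r[6] = max(1+15, 5+14, 9+9, 14+5, 11+1, 9+0) = 19
r[7] = max(1+19, 5+15, 9+14, …, 9+1, 20+0) = 23
r[8] = max(1+23, 5+19, 9+15, …, 20+1, 12+0) = 28
One optimal cutting: 4 + 4 → $14 + $14 = $28.

28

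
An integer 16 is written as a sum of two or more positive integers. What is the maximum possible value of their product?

Define P[k] = max over 1≤i<k of i · max(k−i, P[k−i]); the inner max lets the remainder stay uncut if that's better.
Small cases: P[2]=1, P[3]=2, P[4]=4, P[5]=6, P[6]=9, P[7]=12, P[8]=18, P[9]=27.
P[10] = 2·max(8,18) = 2·18 = 36
P[11] = 2·max(9,27) = 2·27 = 54
P[12] = 3·max(9,27) = 3·27 = 81
P[13] = 2·max(11,54) = 2·54 = 108
P[14] = 2·max(12,81) = 2·81 = 162
P[15] = 3·max(12,81) = 3·81 = 243
P[16] = 2·max(14,162) = 2·162 = 324
One optimal split: 3 + 3 + 3 + 3 + 2 + 2; product 3·3·3·3·2·2 = 324.

324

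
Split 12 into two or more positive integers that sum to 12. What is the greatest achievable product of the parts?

81

Fill m[k] for k=2..12: at each k try every first piece i and multiply by the better of (k−i) uncut or m[k−i].
m[2] = 1×max(1,0) = 1×1 = 1
m[3] = max(1×2, 2×1) = 2
m[4] = max(1×3, 2×2, 3×1) = 4
m[5] = max(1×4, 2×3, 3×2, 4×1) = 6
m[6] = max(1×6, 2×4, 3×3, 4×2, 5×1) = 9
m[7] = max(1×9, 2×6, 3×4, 4×3, 5×2, 6×1) = 12
m[8] = max(1×12, 2×9, 3×6, …, 6×2, 7×1) = 18
m[9] = max(1×18, 2×12, 3×9, …, 7×2, 8×1) = 27
m[10] = max(1×27, 2×18, 3×12, …, 8×2, 9×1) = 36
m[11] = max(1×36, 2×27, 3×18, …, 9×2, 10×1) = 54
m[12] = max(1×54, 2×36, 3×27, …, 10×2, 11×1) = 81
One optimal split: 3 + 3 + 3 + 3; product 3×3×3×3 = 81.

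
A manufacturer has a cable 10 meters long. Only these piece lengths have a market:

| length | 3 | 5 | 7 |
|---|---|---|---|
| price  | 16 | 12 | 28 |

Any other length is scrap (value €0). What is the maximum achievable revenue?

Let r[k] be the best obtainable value from length k. For each k, try every first piece i and keep the best of price[i] + r[k−i].
r[1] = 0
r[2] = 0
r[3] = 16
r[4] = 16
r[5] = 16
r[6] = 32  (first piece 3, then r[3]=16)
r[7] = 32
r[8] = 32
r[9] = 48  (first piece 3, then r[6]=32)
r[10] = 48
One optimal cutting: pieces 3 + 3 + 3 with 1 meter of scrap → €48.

48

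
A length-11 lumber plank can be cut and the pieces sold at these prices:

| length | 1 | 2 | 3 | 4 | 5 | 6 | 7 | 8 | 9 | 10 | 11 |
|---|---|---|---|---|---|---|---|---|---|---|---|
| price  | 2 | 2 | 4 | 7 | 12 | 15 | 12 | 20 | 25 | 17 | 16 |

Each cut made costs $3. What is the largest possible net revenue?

Consider every possible first cut. r[k] is the best of p[i]+r[k−i] over all sellable i≤k, charging 3 whenever i<k.
r[1] = 2
r[2] = max(2+2-3, 2+0) = 2
r[3] = max(2+2-3, 2+2-3, 4+0) = 4
r[4] = max(2+4-3, 2+2-3, 4+2-3, 7+0) = 7
r[5] = max(2+7-3, 2+4-3, 4+2-3, 7+2-3, 12+0) = 12
r[6] = max(2+12-3, 2+7-3, 4+4-3, 7+2-3, 12+2-3, 15+0) = 15
r[7] = max(2+15-3, 2+12-3, 4+7-3, …, 15+2-3, 12+0) = 14
r[8] = max(2+14-3, 2+15-3, 4+12-3, …, 12+2-3, 20+0) = 20
r[9] = max(2+20-3, 2+14-3, 4+15-3, …, 20+2-3, 25+0) = 25
r[10] = max(2+25-3, 2+20-3, 4+14-3, …, 25+2-3, 17+0) = 24
r[11] = max(2+24-3, 2+25-3, 4+20-3, …, 17+2-3, 16+0) = 24
One optimal plan: pieces 9 + 2 (1 cut) → $27 − $3 = $24.

24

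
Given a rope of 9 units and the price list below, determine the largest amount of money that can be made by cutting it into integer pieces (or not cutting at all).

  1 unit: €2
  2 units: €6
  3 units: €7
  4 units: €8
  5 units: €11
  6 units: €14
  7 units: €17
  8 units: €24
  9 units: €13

26

Build R[k] bottom-up: R[k] = max over allowed piece i of (p[i] + R[k−i]).
R[1] = 2
R[2] = 6
R[3] = 8  (first piece 1, then R[2]=6)
R[4] = 12  (first piece 2, then R[2]=6)
R[5] = 14  (first piece 1, then R[4]=12)
R[6] = 18  (first piece 2, then R[4]=12)
R[7] = 20  (first piece 1, then R[6]=18)
R[8] = 24  (first piece 2, then R[6]=18)
R[9] = 26  (first piece 1, then R[8]=24)
One optimal cutting: 2 + 2 + 2 + 2 + 1 → €6 + €6 + €6 + €6 + €2 = €26.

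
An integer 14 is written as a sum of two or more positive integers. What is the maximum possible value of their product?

Fill prod[k] for k=2..14: at each k try every first piece i and multiply by the better of (k−i) uncut or prod[k−i].
Small cases: prod[2]=1, prod[3]=2, prod[4]=4, prod[5]=6, prod[6]=9, prod[7]=12.
prod[8] = 2·max(6,9) = 2·9 = 18
prod[9] = 3·max(6,9) = 3·9 = 27
prod[10] = 2·max(8,18) = 2·18 = 36
prod[11] = 2·max(9,27) = 2·27 = 54
prod[12] = 3·max(9,27) = 3·27 = 81
prod[13] = 2·max(11,54) = 2·54 = 108
prod[14] = 2·max(12,81) = 2·81 = 162
One optimal split: 3 + 3 + 3 + 3 + 2; product 3·3·3·3·2 = 162.

162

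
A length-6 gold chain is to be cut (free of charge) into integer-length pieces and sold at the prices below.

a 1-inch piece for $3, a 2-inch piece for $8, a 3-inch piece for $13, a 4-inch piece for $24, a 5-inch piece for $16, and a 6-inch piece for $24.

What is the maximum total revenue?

32

Let best[k] be the best obtainable value from length k. For each k, try every first piece i and keep the best of price[i] + best[k−i].
best[1] = 3
best[2] = 8
best[3] = 13
best[4] = 24
best[5] = 27  (first piece 1, then best[4]=24)
best[6] = 32  (first piece 2, then best[4]=24)
One optimal cutting: 4 + 2 → $24 + $8 = $32.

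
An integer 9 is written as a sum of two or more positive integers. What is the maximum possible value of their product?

27

Let m[k] be the best product for length k (with at least one cut). For each first piece i, the rest contributes max(k−i, m[k−i]).
m[2] = 1*max(1,0) = 1*1 = 1
m[3] = 1*max(2,1) = 1*2 = 2
m[4] = 2*max(2,1) = 2*2 = 4
m[5] = 2*max(3,2) = 2*3 = 6
m[6] = 3*max(3,2) = 3*3 = 9
m[7] = 2*max(5,6) = 2*6 = 12
m[8] = 2*max(6,9) = 2*9 = 18
m[9] = 3*max(6,9) = 3*9 = 27
One optimal split: 3 + 3 + 3; product 3*3*3 = 27.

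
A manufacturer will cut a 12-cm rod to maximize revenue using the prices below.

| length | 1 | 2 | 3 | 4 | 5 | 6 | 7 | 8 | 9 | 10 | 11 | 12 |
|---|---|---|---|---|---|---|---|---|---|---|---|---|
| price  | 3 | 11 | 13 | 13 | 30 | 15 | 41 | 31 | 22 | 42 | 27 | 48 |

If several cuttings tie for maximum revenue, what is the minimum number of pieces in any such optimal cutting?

Let r[k] be the best obtainable value from length k. For each k, try every first piece i and keep the best of price[i] + r[k−i].
r[1] = 3
r[2] = max(3+3, 11+0) = 11
r[3] = max(3+11, 11+3, 13+0) = 14
r[4] = max(3+14, 11+11, 13+3, 13+0) = 22
r[5] = max(3+22, 11+14, 13+11, 13+3, 30+0) = 30
r[6] = max(3+30, 11+22, 13+14, 13+11, 30+3, 15+0) = 33
r[7] = max(3+33, 11+30, 13+22, …, 15+3, 41+0) = 41
r[8] = max(3+41, 11+33, 13+30, …, 41+3, 31+0) = 44
r[9] = max(3+44, 11+41, 13+33, …, 31+3, 22+0) = 52
r[10] = max(3+52, 11+44, 13+41, …, 22+3, 42+0) = 60
r[11] = max(3+60, 11+52, 13+44, …, 42+3, 27+0) = 63
r[12] = max(3+63, 11+60, 13+52, …, 27+3, 48+0) = 71
Maximum revenue is €71.
Now minimize piece count subject to staying optimal: for each k, pieces[k] = 1 + min over i with p[i]+r[k−i]=r[k] of pieces[k−i].
pieces[9] = 2
pieces[10] = 2
pieces[11] = 3
pieces[12] = 2

2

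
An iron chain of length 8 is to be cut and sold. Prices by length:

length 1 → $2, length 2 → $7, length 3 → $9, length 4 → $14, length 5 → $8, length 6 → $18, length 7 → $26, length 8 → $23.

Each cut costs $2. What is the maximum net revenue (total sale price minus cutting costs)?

Consider every possible first cut. v[k] is the best of p[i]+v[k−i] over all sellable i≤k, charging 2 whenever i<k.
v[1] = 2
v[2] = 7
v[3] = 9
v[4] = 14
v[5] = 14  (first piece 1, then v[4]=14)
v[6] = 19  (first piece 2, then v[4]=14)
v[7] = 26
v[8] = 26  (first piece 1, then v[7]=26)
One optimal plan: pieces 7 + 1 (1 cut) → $28 − $2 = $26.

26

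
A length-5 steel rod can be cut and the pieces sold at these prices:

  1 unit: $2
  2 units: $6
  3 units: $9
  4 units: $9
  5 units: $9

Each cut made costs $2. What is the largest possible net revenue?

Build r[k] bottom-up: r[k] = max over allowed piece i of (p[i] + r[k−i]) − 2 per cut.
r[1] = 2
r[2] = 6
r[3] = 9
r[4] = 10  (first piece 2, then r[2]=6)
r[5] = 13  (first piece 2, then r[3]=9)
One optimal plan: pieces 3 + 2 (1 cut) → $15 − $2 = $13.

13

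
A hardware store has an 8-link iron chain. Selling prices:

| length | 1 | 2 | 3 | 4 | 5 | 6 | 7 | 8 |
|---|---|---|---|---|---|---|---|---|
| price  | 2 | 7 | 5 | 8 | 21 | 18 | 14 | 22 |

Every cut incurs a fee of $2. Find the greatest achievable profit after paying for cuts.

26

Consider every possible first cut. v[k] is the best of p[i]+v[k−i] over all sellable i≤k, charging 2 whenever i<k.
v[1] = 2
v[2] = max(2+2-2, 7+0) = 7
v[3] = max(2+7-2, 7+2-2, 5+0) = 7
v[4] = max(2+7-2, 7+7-2, 5+2-2, 8+0) = 12
v[5] = max(2+12-2, 7+7-2, 5+7-2, 8+2-2, 21+0) = 21
v[6] = max(2+21-2, 7+12-2, 5+7-2, 8+7-2, 21+2-2, 18+0) = 21
v[7] = max(2+21-2, 7+21-2, 5+12-2, …, 18+2-2, 14+0) = 26
v[8] = max(2+26-2, 7+21-2, 5+21-2, …, 14+2-2, 22+0) = 26
One optimal plan: pieces 5 + 2 + 1 (2 cuts) → $30 − $4 = $26.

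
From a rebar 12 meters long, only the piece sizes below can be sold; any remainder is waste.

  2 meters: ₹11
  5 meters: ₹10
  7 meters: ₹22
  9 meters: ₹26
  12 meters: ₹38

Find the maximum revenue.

66

Build r[k] bottom-up: r[k] = max over allowed piece i of (p[i] + r[k−i]).
r[1] = 0
r[2] = 11
r[3] = 11
r[4] = 22  (first piece 2, then r[2]=11)
r[5] = 22
r[6] = 33  (first piece 2, then r[4]=22)
r[7] = 33
r[8] = 44  (first piece 2, then r[6]=33)
r[9] = 44
r[10] = 55  (first piece 2, then r[8]=44)
r[11] = 55
r[12] = 66  (first piece 2, then r[10]=55)
One optimal cutting: 2 + 2 + 2 + 2 + 2 + 2 → ₹66.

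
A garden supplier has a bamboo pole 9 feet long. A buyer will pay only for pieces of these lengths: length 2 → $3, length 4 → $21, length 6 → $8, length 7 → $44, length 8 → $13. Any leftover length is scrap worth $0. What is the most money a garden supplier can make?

47

Build r[k] bottom-up: r[k] = max over allowed piece i of (p[i] + r[k−i]).
r[1] = 0
r[2] = 3
r[3] = 3
r[4] = max(3+3, 21+0) = 21
r[5] = max(3+3, 21+0) = 21
r[6] = max(3+21, 21+3, 8+0) = 24
r[7] = max(3+21, 21+3, 8+0, 44+0) = 44
r[8] = max(3+24, 21+21, 8+3, 44+0, 13+0) = 44
r[9] = max(3+44, 21+21, 8+3, 44+3, 13+0) = 47
One optimal cutting: 7 + 2 → $47.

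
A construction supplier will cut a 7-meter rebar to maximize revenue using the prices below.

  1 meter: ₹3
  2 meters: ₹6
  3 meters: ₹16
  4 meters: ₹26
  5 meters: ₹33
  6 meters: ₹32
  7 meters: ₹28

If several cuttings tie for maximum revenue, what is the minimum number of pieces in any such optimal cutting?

Consider every possible first cut. r[k] is the best of p[i]+r[k−i] over all sellable i≤k.
r[1] = 3
r[2] = max(3+3, 6+0) = 6
r[3] = max(3+6, 6+3, 16+0) = 16
r[4] = max(3+16, 6+6, 16+3, 26+0) = 26
r[5] = max(3+26, 6+16, 16+6, 26+3, 33+0) = 33
r[6] = max(3+33, 6+26, 16+16, 26+6, 33+3, 32+0) = 36
r[7] = max(3+36, 6+33, 16+26, …, 32+3, 28+0) = 42
Maximum revenue is ₹42.
Now minimize piece count subject to staying optimal: for each k, pieces[k] = 1 + min over i with p[i]+r[k−i]=r[k] of pieces[k−i].
pieces[4] = 1
pieces[5] = 1
pieces[6] = 2
pieces[7] = 2

2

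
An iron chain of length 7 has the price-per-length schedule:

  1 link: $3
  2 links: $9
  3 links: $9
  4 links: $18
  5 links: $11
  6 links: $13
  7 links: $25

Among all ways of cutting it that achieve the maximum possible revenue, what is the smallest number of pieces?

Consider every possible first cut. r[k] is the best of p[i]+r[k−i] over all sellable i≤k.
r[1] = 3
r[2] = max(3+3, 9+0) = 9
r[3] = max(3+9, 9+3, 9+0) = 12
r[4] = max(3+12, 9+9, 9+3, 18+0) = 18
r[5] = max(3+18, 9+12, 9+9, 18+3, 11+0) = 21
r[6] = max(3+21, 9+18, 9+12, 18+9, 11+3, 13+0) = 27
r[7] = max(3+27, 9+21, 9+18, …, 13+3, 25+0) = 30
Maximum revenue is $30.
Now minimize piece count subject to staying optimal: for each k, pieces[k] = 1 + min over i with p[i]+r[k−i]=r[k] of pieces[k−i].
pieces[4] = 1
pieces[5] = 2
pieces[6] = 2
pieces[7] = 3

3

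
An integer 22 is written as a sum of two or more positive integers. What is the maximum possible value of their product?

Let m[k] be the best product for length k (with at least one cut). For each first piece i, the rest contributes max(k−i, m[k−i]).
m[2] = 1×max(1,0) = 1×1 = 1
m[3] = 1×max(2,1) = 1×2 = 2
m[4] = 2×max(2,1) = 2×2 = 4
m[5] = 2×max(3,2) = 2×3 = 6
m[6] = 3×max(3,2) = 3×3 = 9
m[7] = 2×max(5,6) = 2×6 = 12
m[8] = 2×max(6,9) = 2×9 = 18
m[9] = 3×max(6,9) = 3×9 = 27
m[10] = 2×max(8,18) = 2×18 = 36
m[11] = 2×max(9,27) = 2×27 = 54
m[12] = 3×max(9,27) = 3×27 = 81
m[13] = 2×max(11,54) = 2×54 = 108
m[14] = 2×max(12,81) = 2×81 = 162
m[15] = 3×max(12,81) = 3×81 = 243
m[16] = 2×max(14,162) = 2×162 = 324
m[17] = 2×max(15,243) = 2×243 = 486
m[18] = 3×max(15,243) = 3×243 = 729
m[19] = 2×max(17,486) = 2×486 = 972
m[20] = 2×max(18,729) = 2×729 = 1458
m[21] = 3×max(18,729) = 3×729 = 2187
m[22] = 2×max(20,1458) = 2×1458 = 2916
One optimal split: 3 + 3 + 3 + 3 + 3 + 3 + 2 + 2; product 3×3×3×3×3×3×2×2 = 2916.

2916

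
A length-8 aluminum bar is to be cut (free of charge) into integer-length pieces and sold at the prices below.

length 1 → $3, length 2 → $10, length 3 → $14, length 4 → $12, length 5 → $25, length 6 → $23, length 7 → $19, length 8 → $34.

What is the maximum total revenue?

Build r[k] bottom-up: r[k] = max over allowed piece i of (p[i] + r[k−i]).
r[1] = 3
r[2] = max(3+3, 10+0) = 10
r[3] = max(3+10, 10+3, 14+0) = 14
r[4] = max(3+14, 10+10, 14+3, 12+0) = 20
r[5] = max(3+20, 10+14, 14+10, 12+3, 25+0) = 25
r[6] = max(3+25, 10+20, 14+14, 12+10, 25+3, 23+0) = 30
r[7] = max(3+30, 10+25, 14+20, …, 23+3, 19+0) = 35
r[8] = max(3+35, 10+30, 14+25, …, 19+3, 34+0) = 40
One optimal cutting: 2 + 2 + 2 + 2 → $10 + $10 + $10 + $10 = $40.

40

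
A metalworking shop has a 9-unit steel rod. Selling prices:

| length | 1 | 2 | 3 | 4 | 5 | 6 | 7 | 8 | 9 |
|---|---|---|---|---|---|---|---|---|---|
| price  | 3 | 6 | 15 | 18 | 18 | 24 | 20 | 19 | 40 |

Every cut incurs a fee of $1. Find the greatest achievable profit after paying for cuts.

Consider every possible first cut. r[k] is the best of p[i]+r[k−i] over all sellable i≤k, charging 1 whenever i<k.
r[1] = 3
r[2] = max(3+3-1, 6+0) = 6
r[3] = max(3+6-1, 6+3-1, 15+0) = 15
r[4] = max(3+15-1, 6+6-1, 15+3-1, 18+0) = 18
r[5] = max(3+18-1, 6+15-1, 15+6-1, 18+3-1, 18+0) = 20
r[6] = max(3+20-1, 6+18-1, 15+15-1, 18+6-1, 18+3-1, 24+0) = 29
r[7] = max(3+29-1, 6+20-1, 15+18-1, …, 24+3-1, 20+0) = 32
r[8] = max(3+32-1, 6+29-1, 15+20-1, …, 20+3-1, 19+0) = 35
r[9] = max(3+35-1, 6+32-1, 15+29-1, …, 19+3-1, 40+0) = 43
One optimal plan: pieces 3 + 3 + 3 (2 cuts) → $45 − $2 = $43.

43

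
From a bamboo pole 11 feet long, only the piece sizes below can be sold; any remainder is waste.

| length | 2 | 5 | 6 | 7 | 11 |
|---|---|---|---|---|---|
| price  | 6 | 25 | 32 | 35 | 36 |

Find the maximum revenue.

Build best[k] bottom-up: best[k] = max over allowed piece i of (p[i] + best[k−i]).
best[1] = 0
best[2] = 6
best[3] = 6
best[4] = 12  (first piece 2, then best[2]=6)
best[5] = 25
best[6] = 32
best[7] = 35
best[8] = 38  (first piece 2, then best[6]=32)
best[9] = 41  (first piece 2, then best[7]=35)
best[10] = 50  (first piece 5, then best[5]=25)
best[11] = 57  (first piece 5, then best[6]=32)
One optimal cutting: 6 + 5 → $57.

57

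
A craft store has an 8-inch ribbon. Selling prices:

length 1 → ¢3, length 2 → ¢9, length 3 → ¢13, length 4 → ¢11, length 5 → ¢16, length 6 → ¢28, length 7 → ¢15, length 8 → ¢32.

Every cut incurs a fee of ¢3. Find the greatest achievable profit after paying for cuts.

34

Consider every possible first cut. net[k] is the best of p[i]+net[k−i] over all sellable i≤k, charging 3 whenever i<k.
net[1] = 3
net[2] = 9
net[3] = 13
net[4] = 15  (first piece 2, then net[2]=9)
net[5] = 19  (first piece 2, then net[3]=13)
net[6] = 28
net[7] = 28  (first piece 1, then net[6]=28)
net[8] = 34  (first piece 2, then net[6]=28)
One optimal plan: pieces 6 + 2 (1 cut) → ¢37 − ¢3 = ¢34.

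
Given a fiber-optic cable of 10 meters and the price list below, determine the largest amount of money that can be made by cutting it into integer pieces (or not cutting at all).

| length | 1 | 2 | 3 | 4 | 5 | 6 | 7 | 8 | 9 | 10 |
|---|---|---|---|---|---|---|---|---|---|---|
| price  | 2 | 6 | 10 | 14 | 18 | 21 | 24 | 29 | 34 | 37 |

Build R[k] bottom-up: R[k] = max over allowed piece i of (p[i] + R[k−i]).
R[1] = 2
R[2] = max(2+2, 6+0) = 6
R[3] = max(2+6, 6+2, 10+0) = 10
R[4] = max(2+10, 6+6, 10+2, 14+0) = 14
R[5] = max(2+14, 6+10, 10+6, 14+2, 18+0) = 18
R[6] = max(2+18, 6+14, 10+10, 14+6, 18+2, 21+0) = 21
R[7] = max(2+21, 6+18, 10+14, …, 21+2, 24+0) = 24
R[8] = max(2+24, 6+21, 10+18, …, 24+2, 29+0) = 29
R[9] = max(2+29, 6+24, 10+21, …, 29+2, 34+0) = 34
R[10] = max(2+34, 6+29, 10+24, …, 34+2, 37+0) = 37
Best is to sell the whole 10-meter piece uncut for $37.

37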